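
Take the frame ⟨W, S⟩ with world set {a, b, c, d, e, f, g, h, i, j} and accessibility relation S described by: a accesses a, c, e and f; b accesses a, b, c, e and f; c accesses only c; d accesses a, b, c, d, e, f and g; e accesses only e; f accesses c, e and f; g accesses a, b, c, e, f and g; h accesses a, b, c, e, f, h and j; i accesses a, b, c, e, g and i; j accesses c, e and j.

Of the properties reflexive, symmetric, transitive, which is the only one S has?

reflexive

Reflexive: yes — every world is S-related to itself.
Symmetric: no — a S c but not c S a.
Transitive: no — i S a and a S f, but not i S f.
Only reflexive holds.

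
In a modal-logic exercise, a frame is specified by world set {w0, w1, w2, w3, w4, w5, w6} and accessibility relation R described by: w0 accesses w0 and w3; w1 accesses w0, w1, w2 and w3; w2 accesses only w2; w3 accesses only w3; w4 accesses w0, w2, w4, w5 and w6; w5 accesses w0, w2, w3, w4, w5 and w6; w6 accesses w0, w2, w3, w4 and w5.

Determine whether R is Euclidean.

No

Euclidean: no — w1 R w0 and w1 R w2, but not w0 R w2.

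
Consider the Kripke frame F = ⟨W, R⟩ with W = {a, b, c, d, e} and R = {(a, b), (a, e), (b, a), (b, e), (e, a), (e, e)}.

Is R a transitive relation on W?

Transitive: no — e R a and a R b, but not e R b.

No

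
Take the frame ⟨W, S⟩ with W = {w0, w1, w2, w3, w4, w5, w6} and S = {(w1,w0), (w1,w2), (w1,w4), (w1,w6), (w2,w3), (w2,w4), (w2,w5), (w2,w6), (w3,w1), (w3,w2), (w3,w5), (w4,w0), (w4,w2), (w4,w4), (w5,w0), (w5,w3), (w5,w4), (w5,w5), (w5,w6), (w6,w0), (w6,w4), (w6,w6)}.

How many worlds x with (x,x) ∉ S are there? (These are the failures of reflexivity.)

4

Enumerating: w0, w1, w2, w3.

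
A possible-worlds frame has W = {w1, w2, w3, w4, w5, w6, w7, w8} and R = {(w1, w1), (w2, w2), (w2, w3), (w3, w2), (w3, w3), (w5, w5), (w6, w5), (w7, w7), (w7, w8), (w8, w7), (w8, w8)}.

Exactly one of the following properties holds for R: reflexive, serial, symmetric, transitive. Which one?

Reflexive: no — w4 is not related to itself.
Serial: no — w4 has no R-successor.
Symmetric: no — w6 R w5 but not w5 R w6.
Transitive: yes — every two-step R-path is closed by a direct edge.
Only transitive holds.

transitive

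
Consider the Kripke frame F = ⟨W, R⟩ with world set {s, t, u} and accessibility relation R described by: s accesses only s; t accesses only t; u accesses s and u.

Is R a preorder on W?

Yes

Reflexive: yes — every world is R-related to itself.
Transitive: yes — every two-step R-path is closed by a direct edge.
So R is a preorder.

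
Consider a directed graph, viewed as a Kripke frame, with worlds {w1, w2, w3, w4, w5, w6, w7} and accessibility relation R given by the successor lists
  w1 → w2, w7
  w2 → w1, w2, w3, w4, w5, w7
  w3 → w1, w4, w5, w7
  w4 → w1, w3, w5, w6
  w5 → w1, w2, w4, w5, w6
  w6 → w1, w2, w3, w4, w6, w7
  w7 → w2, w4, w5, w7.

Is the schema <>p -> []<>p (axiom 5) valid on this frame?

Axiom 5 corresponds to the accessibility relation being Euclidean.
Euclidean: no — w2 R w1 and w2 R w3, but not w1 R w3.

No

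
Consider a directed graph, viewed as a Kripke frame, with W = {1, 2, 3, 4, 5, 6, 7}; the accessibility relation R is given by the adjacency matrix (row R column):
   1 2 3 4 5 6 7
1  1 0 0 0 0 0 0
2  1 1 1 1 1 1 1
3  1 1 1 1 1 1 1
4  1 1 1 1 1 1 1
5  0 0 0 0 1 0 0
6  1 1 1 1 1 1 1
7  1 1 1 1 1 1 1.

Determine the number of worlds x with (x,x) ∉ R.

R is reflexive; there are no such worlds.

0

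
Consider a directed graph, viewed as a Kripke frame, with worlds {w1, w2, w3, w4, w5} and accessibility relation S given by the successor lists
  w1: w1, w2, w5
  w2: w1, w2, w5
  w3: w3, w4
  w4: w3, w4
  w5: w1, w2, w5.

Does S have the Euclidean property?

Euclidean: yes — any two successors of a common world are S-related.

Yes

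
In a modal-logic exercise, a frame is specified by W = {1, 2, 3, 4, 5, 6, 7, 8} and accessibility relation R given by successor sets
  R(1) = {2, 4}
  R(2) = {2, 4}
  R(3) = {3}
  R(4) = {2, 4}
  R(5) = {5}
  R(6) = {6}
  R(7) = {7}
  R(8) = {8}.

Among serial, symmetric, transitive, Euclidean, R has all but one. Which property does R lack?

Serial: yes — every world has a successor (e.g. 1 R 2).
Symmetric: no — 1 R 2 but not 2 R 1.
Transitive: yes — every two-step R-path is closed by a direct edge.
Euclidean: yes — any two successors of a common world are R-related.
Only symmetric fails.

symmetric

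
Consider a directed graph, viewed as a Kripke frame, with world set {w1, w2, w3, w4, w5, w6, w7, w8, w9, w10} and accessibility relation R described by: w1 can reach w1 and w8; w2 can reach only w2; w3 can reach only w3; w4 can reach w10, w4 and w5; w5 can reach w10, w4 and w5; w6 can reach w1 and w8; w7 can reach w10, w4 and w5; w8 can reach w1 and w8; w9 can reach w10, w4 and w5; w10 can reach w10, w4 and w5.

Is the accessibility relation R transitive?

Yes

Transitive: yes — every two-step R-path is closed by a direct edge.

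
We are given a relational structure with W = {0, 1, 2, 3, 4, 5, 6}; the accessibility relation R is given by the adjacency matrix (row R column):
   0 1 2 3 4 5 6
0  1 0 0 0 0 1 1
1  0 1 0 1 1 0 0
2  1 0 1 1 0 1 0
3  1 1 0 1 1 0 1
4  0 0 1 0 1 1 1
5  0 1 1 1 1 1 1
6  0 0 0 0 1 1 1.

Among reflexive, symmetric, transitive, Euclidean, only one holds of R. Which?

reflexive

Reflexive: yes — every world is R-related to itself.
Symmetric: no — 0 R 5 but not 5 R 0.
Transitive: no — 0 R 5 and 5 R 1, but not 0 R 1.
Euclidean: no — 1 R 4 and 1 R 3, but not 4 R 3.
Only reflexive holds.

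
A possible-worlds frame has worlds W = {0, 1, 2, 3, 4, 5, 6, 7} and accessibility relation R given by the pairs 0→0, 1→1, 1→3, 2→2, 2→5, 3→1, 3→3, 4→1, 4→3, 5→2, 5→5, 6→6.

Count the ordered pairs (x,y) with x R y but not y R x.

2

Enumerating: (4,1), (4,3).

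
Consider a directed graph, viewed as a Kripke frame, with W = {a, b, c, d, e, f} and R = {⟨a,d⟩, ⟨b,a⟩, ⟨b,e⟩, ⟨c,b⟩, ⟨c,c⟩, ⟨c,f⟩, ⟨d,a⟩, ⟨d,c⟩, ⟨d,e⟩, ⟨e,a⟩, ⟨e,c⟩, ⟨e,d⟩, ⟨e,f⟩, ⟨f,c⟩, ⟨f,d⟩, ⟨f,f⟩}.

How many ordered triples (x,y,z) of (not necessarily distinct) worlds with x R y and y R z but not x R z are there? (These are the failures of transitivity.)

Enumerating: (a,d,a), (a,d,c), (a,d,e), (b,a,d), (b,e,c), (b,e,d), (b,e,f), (c,b,a), (c,b,e), (c,f,d), (d,a,d), (d,c,b), … and 8 more.
Total: 20.

20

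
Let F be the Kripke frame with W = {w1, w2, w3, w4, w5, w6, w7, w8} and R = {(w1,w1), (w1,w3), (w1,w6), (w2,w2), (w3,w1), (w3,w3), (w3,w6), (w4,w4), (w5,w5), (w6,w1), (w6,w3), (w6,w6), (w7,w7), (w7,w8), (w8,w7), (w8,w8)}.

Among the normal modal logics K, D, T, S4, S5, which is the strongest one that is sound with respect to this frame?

Serial (axiom D): yes — every world has a successor (e.g. w1 R w1).
Reflexive (axiom T): yes — every world is R-related to itself.
Transitive (axiom 4): yes — every two-step R-path is closed by a direct edge.
Euclidean (axiom 5): yes — any two successors of a common world are R-related.
So F validates K, D, T, S4, S5. The strongest is S5.

S5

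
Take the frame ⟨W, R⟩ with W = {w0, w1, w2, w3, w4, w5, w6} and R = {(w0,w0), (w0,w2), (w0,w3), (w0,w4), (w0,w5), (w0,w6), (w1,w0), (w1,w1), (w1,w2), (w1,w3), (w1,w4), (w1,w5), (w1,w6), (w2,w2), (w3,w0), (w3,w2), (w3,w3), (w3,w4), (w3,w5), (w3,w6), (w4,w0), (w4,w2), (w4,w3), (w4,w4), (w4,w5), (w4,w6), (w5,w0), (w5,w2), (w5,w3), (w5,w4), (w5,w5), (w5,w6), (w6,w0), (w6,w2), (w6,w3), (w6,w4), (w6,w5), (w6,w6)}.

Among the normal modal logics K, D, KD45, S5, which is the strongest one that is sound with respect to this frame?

Serial (axiom D): yes — every world has a successor (e.g. w0 R w0).
Euclidean (axiom 5): no — w0 R w2 and w0 R w3, but not w2 R w3.
Transitive (axiom 4): yes — every two-step R-path is closed by a direct edge.
Reflexive (axiom T): yes — every world is R-related to itself.
So F validates K, D; KD45 would additionally require R to be Euclidean. The strongest is D.

D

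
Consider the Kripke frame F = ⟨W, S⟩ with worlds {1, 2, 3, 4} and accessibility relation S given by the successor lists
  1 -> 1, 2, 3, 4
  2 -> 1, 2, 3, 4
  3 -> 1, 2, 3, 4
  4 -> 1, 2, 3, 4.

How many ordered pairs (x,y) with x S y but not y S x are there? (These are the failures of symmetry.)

0

S is symmetric; there are no such tuples.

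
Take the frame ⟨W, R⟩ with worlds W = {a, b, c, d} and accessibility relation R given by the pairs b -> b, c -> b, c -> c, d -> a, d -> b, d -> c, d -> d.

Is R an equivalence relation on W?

No

Reflexive: no — a is not related to itself.
Symmetric: no — c R b but not b R c.
Transitive: yes — every two-step R-path is closed by a direct edge.
So R is not an equivalence relation.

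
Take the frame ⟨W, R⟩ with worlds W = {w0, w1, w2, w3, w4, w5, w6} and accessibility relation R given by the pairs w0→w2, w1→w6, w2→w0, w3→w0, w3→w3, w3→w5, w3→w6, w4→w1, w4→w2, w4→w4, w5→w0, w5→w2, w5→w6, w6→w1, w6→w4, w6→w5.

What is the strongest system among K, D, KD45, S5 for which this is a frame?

Serial (axiom D): yes — every world has a successor (e.g. w0 R w2).
Euclidean (axiom 5): no — w3 R w0 and w3 R w5, but not w0 R w5.
Transitive (axiom 4): no — w1 R w6 and w6 R w4, but not w1 R w4.
Reflexive (axiom T): no — w0 is not related to itself.
So F validates K, D; KD45 would additionally require R to be Euclidean and transitive. The strongest is D.

D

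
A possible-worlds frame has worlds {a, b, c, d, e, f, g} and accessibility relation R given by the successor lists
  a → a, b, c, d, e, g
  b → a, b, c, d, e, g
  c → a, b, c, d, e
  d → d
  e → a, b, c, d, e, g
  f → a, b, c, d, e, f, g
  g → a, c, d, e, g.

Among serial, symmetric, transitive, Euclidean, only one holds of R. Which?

serial

Serial: yes — every world has a successor (e.g. a R a).
Symmetric: no — a R d but not d R a.
Transitive: no — c R a and a R g, but not c R g.
Euclidean: no — a R c and a R g, but not c R g.
Only serial holds.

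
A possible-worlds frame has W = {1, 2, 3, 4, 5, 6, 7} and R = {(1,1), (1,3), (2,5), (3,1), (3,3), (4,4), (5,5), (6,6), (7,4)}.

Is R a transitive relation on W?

Transitive: yes — every two-step R-path is closed by a direct edge.

Yes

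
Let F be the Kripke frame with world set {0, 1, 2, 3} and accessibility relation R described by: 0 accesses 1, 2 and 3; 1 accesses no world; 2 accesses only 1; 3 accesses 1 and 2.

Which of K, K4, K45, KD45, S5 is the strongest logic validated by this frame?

Transitive (axiom 4): yes — every two-step R-path is closed by a direct edge.
Euclidean (axiom 5): no — 0 R 1 and 0 R 2, but not 1 R 2.
Serial (axiom D): no — 1 has no R-successor.
Reflexive (axiom T): no — 0 is not related to itself.
So F validates K, K4; K45 would additionally require R to be Euclidean. The strongest is K4.

K4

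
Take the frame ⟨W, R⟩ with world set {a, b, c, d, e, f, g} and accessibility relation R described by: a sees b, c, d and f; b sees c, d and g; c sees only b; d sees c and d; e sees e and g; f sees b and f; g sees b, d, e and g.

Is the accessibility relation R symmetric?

No

Symmetric: no — a R b but not b R a.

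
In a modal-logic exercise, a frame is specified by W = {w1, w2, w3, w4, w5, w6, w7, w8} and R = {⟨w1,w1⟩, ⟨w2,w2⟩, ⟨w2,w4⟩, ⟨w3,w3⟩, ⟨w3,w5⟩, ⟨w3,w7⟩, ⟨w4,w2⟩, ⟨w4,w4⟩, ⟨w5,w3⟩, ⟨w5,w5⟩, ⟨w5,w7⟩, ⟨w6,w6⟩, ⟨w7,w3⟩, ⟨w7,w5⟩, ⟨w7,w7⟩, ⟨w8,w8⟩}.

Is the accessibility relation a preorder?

Yes

Reflexive: yes — every world is R-related to itself.
Transitive: yes — every two-step R-path is closed by a direct edge.
So R is a preorder.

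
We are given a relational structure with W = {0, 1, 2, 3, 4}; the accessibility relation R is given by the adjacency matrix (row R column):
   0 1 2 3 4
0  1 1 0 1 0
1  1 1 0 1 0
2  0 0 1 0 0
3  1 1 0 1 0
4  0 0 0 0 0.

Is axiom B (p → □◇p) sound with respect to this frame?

Yes

The schema B characterises exactly the symmetric frames.
Symmetric: yes — every pair in R has its reverse in R.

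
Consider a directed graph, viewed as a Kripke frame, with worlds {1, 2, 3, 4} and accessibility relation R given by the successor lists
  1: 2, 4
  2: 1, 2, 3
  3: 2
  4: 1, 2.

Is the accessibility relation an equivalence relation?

No

Reflexive: no — 1 is not related to itself.
Symmetric: no — 4 R 2 but not 2 R 4.
Transitive: no — 1 R 2 and 2 R 3, but not 1 R 3.
So R is not an equivalence relation.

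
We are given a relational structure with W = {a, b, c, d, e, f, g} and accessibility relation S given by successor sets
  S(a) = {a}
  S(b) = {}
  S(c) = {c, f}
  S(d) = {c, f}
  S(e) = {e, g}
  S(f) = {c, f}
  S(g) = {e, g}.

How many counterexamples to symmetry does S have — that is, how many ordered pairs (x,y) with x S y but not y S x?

2

Enumerating: (d,c), (d,f).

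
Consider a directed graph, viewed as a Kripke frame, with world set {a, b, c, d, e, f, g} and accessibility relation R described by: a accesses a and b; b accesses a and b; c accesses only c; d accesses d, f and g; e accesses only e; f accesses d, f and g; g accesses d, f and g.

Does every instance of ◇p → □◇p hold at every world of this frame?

Yes

By correspondence theory, 5 is valid on a frame iff R is Euclidean.
Euclidean: yes — any two successors of a common world are R-related.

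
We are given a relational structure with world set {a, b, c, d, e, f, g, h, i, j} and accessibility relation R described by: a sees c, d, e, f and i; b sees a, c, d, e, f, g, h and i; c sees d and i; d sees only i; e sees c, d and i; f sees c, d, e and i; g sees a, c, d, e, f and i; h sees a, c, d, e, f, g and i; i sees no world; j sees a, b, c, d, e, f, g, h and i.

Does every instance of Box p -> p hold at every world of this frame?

Axiom T corresponds to the accessibility relation being reflexive.
Reflexive: no — a is not related to itself.

No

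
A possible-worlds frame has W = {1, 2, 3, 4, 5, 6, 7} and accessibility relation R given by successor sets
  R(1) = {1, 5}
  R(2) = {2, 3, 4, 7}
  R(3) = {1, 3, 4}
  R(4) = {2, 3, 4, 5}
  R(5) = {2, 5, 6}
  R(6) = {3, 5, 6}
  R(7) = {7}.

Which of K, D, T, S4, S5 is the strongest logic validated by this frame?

Serial (axiom D): yes — every world has a successor (e.g. 1 R 1).
Reflexive (axiom T): yes — every world is R-related to itself.
Transitive (axiom 4): no — 1 R 5 and 5 R 2, but not 1 R 2.
Euclidean (axiom 5): no — 2 R 3 and 2 R 7, but not 3 R 7.
So F validates K, D, T; S4 would additionally require R to be transitive. The strongest is T.

T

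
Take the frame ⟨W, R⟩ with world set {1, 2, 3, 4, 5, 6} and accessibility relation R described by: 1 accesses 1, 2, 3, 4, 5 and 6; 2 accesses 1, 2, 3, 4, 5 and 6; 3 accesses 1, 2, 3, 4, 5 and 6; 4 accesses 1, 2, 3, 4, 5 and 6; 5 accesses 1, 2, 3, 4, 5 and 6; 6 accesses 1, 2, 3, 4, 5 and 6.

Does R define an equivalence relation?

Reflexive: yes — every world is R-related to itself.
Symmetric: yes — every pair in R has its reverse in R.
Transitive: yes — every two-step R-path is closed by a direct edge.
So R is an equivalence relation.

Yes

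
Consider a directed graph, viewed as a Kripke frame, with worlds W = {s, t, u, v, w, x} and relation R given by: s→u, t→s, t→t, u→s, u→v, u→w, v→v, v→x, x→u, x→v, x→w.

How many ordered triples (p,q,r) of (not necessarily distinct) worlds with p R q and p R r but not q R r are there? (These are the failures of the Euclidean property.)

Enumerating: (s,u,u), (t,s,s), (t,s,t), (u,s,s), (u,s,v), (u,s,w), (u,v,s), (u,v,w), (u,w,s), (u,w,v), (u,w,w), (v,x,x), (x,u,u), (x,v,u), (x,v,w), (x,w,u), (x,w,v), (x,w,w).

18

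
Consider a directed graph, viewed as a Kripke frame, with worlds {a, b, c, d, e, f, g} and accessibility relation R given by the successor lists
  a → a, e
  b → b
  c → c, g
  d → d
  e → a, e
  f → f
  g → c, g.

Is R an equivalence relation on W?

Reflexive: yes — every world is R-related to itself.
Symmetric: yes — every pair in R has its reverse in R.
Transitive: yes — every two-step R-path is closed by a direct edge.
So R is an equivalence relation.

Yes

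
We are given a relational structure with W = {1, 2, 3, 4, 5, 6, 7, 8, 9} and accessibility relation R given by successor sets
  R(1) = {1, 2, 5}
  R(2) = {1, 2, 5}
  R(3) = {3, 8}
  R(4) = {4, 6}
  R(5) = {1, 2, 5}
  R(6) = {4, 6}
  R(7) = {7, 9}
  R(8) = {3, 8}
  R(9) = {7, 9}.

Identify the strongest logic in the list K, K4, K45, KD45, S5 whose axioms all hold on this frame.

S5

Transitive (axiom 4): yes — every two-step R-path is closed by a direct edge.
Euclidean (axiom 5): yes — any two successors of a common world are R-related.
Serial (axiom D): yes — every world has a successor (e.g. 1 R 1).
Reflexive (axiom T): yes — every world is R-related to itself.
So F validates K, K4, K45, KD45, S5. The strongest is S5.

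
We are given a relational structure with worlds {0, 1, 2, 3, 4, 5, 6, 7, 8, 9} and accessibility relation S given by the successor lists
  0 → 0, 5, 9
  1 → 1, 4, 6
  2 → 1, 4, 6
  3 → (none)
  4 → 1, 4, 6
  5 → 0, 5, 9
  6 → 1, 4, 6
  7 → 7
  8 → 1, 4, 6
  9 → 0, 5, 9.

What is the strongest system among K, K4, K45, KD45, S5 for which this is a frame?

Transitive (axiom 4): yes — every two-step S-path is closed by a direct edge.
Euclidean (axiom 5): yes — any two successors of a common world are S-related.
Serial (axiom D): no — 3 has no S-successor.
Reflexive (axiom T): no — 2 is not related to itself.
So F validates K, K4, K45; KD45 would additionally require S to be serial. The strongest is K45.

K45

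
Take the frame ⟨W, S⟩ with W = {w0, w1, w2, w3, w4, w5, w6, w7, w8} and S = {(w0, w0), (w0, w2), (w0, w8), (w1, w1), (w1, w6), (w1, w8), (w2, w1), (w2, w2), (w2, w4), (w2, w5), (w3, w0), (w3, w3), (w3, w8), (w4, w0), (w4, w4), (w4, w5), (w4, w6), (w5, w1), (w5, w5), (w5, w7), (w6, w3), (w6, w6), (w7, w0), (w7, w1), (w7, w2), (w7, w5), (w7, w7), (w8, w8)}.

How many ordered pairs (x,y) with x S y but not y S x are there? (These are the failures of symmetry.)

17

Enumerating: (w0,w2), (w0,w8), (w1,w6), (w1,w8), (w2,w1), (w2,w4), (w2,w5), (w3,w0), (w3,w8), (w4,w0), (w4,w5), (w4,w6), (w5,w1), (w6,w3), (w7,w0), (w7,w1), (w7,w2).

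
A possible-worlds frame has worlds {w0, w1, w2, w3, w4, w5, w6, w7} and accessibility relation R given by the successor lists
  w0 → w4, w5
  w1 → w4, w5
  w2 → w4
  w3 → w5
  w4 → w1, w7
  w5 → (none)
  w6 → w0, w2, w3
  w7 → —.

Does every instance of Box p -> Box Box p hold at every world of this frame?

No

The schema 4 characterises exactly the transitive frames.
Transitive: no — w0 R w4 and w4 R w1, but not w0 R w1.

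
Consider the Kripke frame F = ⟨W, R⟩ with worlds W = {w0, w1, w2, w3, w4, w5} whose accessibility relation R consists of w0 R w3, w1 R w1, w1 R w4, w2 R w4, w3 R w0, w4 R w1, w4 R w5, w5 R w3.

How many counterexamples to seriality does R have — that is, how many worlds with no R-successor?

R is serial; there are no such worlds.

0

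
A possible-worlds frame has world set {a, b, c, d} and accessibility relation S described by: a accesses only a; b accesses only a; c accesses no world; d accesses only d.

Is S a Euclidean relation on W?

Euclidean: yes — any two successors of a common world are S-related.

Yes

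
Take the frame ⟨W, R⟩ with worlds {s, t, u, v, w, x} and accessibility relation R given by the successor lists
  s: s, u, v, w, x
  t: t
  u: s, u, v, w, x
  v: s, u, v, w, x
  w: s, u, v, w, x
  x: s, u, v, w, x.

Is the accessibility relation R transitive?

Yes

Transitive: yes — every two-step R-path is closed by a direct edge.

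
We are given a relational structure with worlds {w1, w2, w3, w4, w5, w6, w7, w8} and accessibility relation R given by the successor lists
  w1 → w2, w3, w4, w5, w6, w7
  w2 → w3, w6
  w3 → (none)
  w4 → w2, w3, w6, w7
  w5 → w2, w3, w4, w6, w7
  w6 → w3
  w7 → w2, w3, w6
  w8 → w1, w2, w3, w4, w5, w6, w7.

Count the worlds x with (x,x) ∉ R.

Enumerating: w1, w2, w3, w4, w5, w6, w7, w8.

8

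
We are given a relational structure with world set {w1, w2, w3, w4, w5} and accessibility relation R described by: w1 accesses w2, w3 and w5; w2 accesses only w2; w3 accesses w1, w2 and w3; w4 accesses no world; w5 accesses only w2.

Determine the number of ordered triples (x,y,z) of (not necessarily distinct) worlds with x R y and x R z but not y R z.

Enumerating: (w1,w2,w3), (w1,w2,w5), (w1,w3,w5), (w1,w5,w3), (w1,w5,w5), (w3,w1,w1), (w3,w2,w1), (w3,w2,w3).

8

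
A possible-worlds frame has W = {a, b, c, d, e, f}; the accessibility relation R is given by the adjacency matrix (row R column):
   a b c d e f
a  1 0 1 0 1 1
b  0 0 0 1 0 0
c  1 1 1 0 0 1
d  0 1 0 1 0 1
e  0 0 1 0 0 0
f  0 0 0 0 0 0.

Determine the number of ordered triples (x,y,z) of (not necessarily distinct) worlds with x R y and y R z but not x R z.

Enumerating: (a,c,b), (b,d,b), (b,d,f), (c,a,e), (c,b,d), (e,c,a), (e,c,b), (e,c,f).

8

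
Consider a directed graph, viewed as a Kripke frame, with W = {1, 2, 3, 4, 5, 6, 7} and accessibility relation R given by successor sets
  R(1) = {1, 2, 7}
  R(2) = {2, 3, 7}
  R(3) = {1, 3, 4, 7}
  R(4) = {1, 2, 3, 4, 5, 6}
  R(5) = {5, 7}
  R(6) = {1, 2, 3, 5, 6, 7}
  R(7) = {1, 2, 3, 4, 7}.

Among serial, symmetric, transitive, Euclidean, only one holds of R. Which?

Serial: yes — every world has a successor (e.g. 1 R 1).
Symmetric: no — 1 R 2 but not 2 R 1.
Transitive: no — 1 R 2 and 2 R 3, but not 1 R 3.
Euclidean: no — 3 R 1 and 3 R 4, but not 1 R 4.
Only serial holds.

serial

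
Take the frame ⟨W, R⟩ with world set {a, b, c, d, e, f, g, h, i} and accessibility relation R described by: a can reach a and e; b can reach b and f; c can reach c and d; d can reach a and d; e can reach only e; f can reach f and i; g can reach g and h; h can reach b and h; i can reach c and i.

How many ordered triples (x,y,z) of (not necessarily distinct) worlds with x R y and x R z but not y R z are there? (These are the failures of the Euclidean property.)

Enumerating: (a,e,a), (b,f,b), (c,d,c), (d,a,d), (f,i,f), (g,h,g), (h,b,h), (i,c,i).

8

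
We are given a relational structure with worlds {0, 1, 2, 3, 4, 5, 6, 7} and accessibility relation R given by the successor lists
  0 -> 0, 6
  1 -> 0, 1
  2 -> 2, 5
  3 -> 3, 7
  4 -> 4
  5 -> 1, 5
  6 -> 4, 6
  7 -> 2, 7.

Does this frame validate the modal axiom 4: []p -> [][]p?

Axiom 4 corresponds to the accessibility relation being transitive.
Transitive: no — 0 R 6 and 6 R 4, but not 0 R 4.

No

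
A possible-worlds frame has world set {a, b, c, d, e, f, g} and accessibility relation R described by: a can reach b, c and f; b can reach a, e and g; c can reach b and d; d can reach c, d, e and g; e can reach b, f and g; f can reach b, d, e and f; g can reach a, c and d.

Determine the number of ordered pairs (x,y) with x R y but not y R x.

Enumerating: (a,c), (a,f), (b,g), (c,b), (d,e), (e,g), (f,b), (f,d), (g,a), (g,c).

10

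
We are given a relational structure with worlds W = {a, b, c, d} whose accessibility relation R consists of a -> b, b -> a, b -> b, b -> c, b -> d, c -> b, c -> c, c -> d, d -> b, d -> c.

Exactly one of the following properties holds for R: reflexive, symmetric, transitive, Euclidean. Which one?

Reflexive: no — a is not related to itself.
Symmetric: yes — every pair in R has its reverse in R.
Transitive: no — a R b and b R c, but not a R c.
Euclidean: no — b R a and b R c, but not a R c.
Only symmetric holds.

symmetric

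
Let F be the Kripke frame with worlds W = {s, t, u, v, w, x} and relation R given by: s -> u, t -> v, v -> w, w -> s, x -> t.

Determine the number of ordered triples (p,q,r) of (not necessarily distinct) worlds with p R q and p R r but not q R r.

5

Enumerating: (s,u,u), (t,v,v), (v,w,w), (w,s,s), (x,t,t).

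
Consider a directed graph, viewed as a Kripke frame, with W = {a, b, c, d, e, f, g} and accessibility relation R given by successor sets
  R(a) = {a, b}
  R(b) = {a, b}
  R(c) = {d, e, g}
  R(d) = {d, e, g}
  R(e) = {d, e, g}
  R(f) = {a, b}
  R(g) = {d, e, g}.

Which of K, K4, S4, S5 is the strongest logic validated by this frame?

Transitive (axiom 4): yes — every two-step R-path is closed by a direct edge.
Reflexive (axiom T): no — c is not related to itself.
Euclidean (axiom 5): yes — any two successors of a common world are R-related.
So F validates K, K4; S4 would additionally require R to be reflexive. The strongest is K4.

K4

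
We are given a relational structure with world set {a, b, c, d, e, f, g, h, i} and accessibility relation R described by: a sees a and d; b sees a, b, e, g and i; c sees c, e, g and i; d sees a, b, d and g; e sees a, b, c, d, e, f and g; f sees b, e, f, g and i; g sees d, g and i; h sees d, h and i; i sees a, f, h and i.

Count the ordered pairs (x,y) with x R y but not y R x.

Enumerating: (b,a), (b,g), (b,i), (c,g), (c,i), (d,b), (e,a), (e,d), (e,g), (f,b), (f,g), (g,i), (h,d), (i,a).

14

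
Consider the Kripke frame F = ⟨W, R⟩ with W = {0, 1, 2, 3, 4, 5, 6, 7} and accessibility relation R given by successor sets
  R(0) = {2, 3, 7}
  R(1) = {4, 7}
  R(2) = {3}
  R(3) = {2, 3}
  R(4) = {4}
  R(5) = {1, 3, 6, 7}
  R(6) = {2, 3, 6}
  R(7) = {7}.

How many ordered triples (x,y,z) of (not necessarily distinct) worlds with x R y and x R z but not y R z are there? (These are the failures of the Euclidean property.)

Enumerating: (0,2,2), (0,2,7), (0,3,7), (0,7,2), (0,7,3), (1,4,7), (1,7,4), (3,2,2), (5,1,1), (5,1,3), (5,1,6), (5,3,1), … and 10 more.
Total: 22.

22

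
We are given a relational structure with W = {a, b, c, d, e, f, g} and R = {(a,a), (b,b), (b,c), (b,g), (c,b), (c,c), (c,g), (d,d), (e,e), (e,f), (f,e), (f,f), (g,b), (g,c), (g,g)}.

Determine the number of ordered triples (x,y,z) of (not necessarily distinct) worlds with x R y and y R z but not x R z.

R is transitive; there are no such tuples.

0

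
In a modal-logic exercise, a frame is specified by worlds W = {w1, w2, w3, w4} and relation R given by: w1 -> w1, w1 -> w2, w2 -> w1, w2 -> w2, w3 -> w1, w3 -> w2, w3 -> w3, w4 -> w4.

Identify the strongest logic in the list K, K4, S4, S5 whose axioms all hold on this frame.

S4

Transitive (axiom 4): yes — every two-step R-path is closed by a direct edge.
Reflexive (axiom T): yes — every world is R-related to itself.
Euclidean (axiom 5): no — w3 R w1 and w3 R w3, but not w1 R w3.
So F validates K, K4, S4; S5 would additionally require R to be Euclidean. The strongest is S4.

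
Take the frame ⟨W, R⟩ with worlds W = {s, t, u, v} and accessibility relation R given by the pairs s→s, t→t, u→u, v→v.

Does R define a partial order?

Yes

Reflexive: yes — every world is R-related to itself.
Transitive: yes — every two-step R-path is closed by a direct edge.
Antisymmetric: yes — no distinct pair is related both ways.
So R is a partial order.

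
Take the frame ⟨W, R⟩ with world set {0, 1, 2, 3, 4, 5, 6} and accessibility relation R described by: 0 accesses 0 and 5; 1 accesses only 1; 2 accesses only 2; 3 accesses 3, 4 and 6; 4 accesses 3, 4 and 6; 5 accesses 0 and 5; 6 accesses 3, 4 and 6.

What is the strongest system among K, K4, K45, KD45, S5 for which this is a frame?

S5

Transitive (axiom 4): yes — every two-step R-path is closed by a direct edge.
Euclidean (axiom 5): yes — any two successors of a common world are R-related.
Serial (axiom D): yes — every world has a successor (e.g. 0 R 0).
Reflexive (axiom T): yes — every world is R-related to itself.
So F validates K, K4, K45, KD45, S5. The strongest is S5.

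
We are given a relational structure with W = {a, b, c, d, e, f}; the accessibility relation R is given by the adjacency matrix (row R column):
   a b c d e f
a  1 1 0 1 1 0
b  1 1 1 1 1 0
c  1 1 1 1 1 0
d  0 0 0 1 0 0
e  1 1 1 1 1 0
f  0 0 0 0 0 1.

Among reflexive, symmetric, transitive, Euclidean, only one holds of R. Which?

reflexive

Reflexive: yes — every world is R-related to itself.
Symmetric: no — a R d but not d R a.
Transitive: no — a R b and b R c, but not a R c.
Euclidean: no — a R d and a R b, but not d R b.
Only reflexive holds.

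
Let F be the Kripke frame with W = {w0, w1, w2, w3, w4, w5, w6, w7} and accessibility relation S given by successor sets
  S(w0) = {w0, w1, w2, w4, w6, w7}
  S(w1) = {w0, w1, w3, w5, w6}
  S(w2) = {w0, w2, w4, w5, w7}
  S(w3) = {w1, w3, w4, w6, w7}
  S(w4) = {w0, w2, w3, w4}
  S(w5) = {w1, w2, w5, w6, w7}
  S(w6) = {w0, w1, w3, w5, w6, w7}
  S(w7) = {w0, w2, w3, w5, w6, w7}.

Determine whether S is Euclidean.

Euclidean: no — w0 S w1 and w0 S w2, but not w1 S w2.

No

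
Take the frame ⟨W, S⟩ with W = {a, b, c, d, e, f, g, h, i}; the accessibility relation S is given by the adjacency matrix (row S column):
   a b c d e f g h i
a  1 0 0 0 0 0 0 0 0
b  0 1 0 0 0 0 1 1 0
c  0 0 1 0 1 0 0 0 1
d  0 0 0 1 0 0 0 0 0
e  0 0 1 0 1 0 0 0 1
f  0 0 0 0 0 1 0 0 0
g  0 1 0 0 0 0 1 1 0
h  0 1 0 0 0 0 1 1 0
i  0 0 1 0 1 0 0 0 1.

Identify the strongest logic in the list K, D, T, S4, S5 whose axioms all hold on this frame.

Serial (axiom D): yes — every world has a successor (e.g. a S a).
Reflexive (axiom T): yes — every world is S-related to itself.
Transitive (axiom 4): yes — every two-step S-path is closed by a direct edge.
Euclidean (axiom 5): yes — any two successors of a common world are S-related.
So F validates K, D, T, S4, S5. The strongest is S5.

S5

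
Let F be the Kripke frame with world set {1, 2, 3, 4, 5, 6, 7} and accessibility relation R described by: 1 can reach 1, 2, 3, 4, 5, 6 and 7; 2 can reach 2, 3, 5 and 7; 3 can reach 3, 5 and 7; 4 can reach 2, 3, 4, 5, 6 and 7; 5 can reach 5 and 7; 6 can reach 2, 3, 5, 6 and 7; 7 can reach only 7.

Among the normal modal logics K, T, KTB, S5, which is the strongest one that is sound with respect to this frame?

Reflexive (axiom T): yes — every world is R-related to itself.
Symmetric (axiom B): no — 1 R 2 but not 2 R 1.
Euclidean (axiom 5): no — 1 R 2 and 1 R 4, but not 2 R 4.
So F validates K, T; KTB would additionally require R to be symmetric. The strongest is T.

T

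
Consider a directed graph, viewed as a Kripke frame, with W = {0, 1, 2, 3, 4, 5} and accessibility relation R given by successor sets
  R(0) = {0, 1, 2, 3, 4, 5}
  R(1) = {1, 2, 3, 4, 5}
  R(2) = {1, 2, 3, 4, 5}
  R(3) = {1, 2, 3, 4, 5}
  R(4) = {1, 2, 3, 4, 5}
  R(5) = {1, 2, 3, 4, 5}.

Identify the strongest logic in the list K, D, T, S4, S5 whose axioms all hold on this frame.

S4

Serial (axiom D): yes — every world has a successor (e.g. 0 R 0).
Reflexive (axiom T): yes — every world is R-related to itself.
Transitive (axiom 4): yes — every two-step R-path is closed by a direct edge.
Euclidean (axiom 5): no — 0 R 1 and 0 R 0, but not 1 R 0.
So F validates K, D, T, S4; S5 would additionally require R to be Euclidean. The strongest is S4.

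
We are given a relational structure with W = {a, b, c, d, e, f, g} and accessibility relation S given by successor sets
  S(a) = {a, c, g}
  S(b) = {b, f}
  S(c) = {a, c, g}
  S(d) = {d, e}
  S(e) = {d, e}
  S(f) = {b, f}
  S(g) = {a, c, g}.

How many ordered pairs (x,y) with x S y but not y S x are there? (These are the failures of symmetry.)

S is symmetric; there are no such tuples.

0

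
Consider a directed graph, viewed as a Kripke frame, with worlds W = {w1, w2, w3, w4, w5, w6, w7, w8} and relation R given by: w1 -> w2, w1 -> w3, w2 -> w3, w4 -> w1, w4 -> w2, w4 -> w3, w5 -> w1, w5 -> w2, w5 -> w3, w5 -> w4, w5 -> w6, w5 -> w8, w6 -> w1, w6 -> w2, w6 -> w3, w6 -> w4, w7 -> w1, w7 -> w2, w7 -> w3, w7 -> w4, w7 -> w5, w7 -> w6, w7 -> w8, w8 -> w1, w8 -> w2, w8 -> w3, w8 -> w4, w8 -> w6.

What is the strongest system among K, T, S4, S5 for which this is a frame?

K

Reflexive (axiom T): no — w1 is not related to itself.
Transitive (axiom 4): yes — every two-step R-path is closed by a direct edge.
Euclidean (axiom 5): no — w1 R w3 and w1 R w2, but not w3 R w2.
So F validates K; T would additionally require R to be reflexive. The strongest is K.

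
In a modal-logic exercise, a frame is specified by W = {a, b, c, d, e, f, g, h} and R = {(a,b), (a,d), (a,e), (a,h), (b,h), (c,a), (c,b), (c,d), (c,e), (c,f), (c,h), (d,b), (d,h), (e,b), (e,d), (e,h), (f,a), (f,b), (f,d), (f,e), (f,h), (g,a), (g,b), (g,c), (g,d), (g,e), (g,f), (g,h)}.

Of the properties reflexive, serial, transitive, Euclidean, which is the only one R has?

Reflexive: no — a is not related to itself.
Serial: no — h has no R-successor.
Transitive: yes — every two-step R-path is closed by a direct edge.
Euclidean: no — a R b and a R d, but not b R d.
Only transitive holds.

transitive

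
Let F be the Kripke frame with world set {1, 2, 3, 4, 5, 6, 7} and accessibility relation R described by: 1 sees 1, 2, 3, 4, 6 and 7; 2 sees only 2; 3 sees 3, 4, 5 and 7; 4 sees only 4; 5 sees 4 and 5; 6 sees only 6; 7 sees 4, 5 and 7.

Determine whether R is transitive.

No

Transitive: no — 1 R 3 and 3 R 5, but not 1 R 5.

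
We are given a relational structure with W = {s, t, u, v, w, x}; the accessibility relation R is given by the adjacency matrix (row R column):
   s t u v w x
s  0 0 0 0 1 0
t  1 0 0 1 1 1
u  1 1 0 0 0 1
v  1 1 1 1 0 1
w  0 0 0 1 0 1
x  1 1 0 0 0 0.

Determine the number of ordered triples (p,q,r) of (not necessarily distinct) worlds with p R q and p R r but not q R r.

Enumerating: (s,w,w), (t,s,s), (t,s,v), (t,s,x), (t,v,w), (t,w,s), (t,w,w), (t,x,v), (t,x,w), (t,x,x), (u,s,s), (u,s,t), … and 20 more.
Total: 32.

32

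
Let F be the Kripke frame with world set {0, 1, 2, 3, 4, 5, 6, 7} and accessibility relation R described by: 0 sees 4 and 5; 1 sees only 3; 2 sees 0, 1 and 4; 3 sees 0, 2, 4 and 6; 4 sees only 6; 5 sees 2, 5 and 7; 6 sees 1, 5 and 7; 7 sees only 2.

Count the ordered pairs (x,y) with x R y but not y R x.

Enumerating: (0,4), (0,5), (1,3), (2,0), (2,1), (2,4), (3,0), (3,2), (3,4), (3,6), (4,6), (5,2), (5,7), (6,1), (6,5), (6,7), (7,2).

17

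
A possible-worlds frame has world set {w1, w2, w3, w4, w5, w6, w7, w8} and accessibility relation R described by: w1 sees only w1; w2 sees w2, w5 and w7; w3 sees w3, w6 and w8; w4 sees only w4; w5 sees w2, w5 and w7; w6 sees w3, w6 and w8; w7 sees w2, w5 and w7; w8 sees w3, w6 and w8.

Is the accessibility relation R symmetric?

Symmetric: yes — every pair in R has its reverse in R.

Yes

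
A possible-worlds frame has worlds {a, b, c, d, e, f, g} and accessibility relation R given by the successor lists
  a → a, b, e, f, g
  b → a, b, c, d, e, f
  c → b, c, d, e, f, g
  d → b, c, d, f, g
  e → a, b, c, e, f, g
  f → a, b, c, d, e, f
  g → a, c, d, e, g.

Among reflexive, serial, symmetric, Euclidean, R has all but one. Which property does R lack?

Reflexive: yes — every world is R-related to itself.
Serial: yes — every world has a successor (e.g. a R a).
Symmetric: yes — every pair in R has its reverse in R.
Euclidean: no — a R b and a R g, but not b R g.
Only Euclidean fails.

Euclidean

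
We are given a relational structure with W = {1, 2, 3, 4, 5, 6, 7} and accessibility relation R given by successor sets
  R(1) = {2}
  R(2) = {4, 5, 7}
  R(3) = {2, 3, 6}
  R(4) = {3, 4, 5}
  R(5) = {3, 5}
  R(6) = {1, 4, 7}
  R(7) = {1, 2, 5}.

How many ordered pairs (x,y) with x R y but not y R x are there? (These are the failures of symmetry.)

13

Enumerating: (1,2), (2,4), (2,5), (3,2), (3,6), (4,3), (4,5), (5,3), (6,1), (6,4), (6,7), (7,1), (7,5).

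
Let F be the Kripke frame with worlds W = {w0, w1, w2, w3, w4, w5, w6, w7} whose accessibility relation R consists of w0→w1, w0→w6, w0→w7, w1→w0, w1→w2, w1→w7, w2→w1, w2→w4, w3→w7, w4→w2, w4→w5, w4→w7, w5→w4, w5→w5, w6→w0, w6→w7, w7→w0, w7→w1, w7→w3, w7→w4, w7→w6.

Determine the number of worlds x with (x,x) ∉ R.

Enumerating: w0, w1, w2, w3, w4, w6, w7.

7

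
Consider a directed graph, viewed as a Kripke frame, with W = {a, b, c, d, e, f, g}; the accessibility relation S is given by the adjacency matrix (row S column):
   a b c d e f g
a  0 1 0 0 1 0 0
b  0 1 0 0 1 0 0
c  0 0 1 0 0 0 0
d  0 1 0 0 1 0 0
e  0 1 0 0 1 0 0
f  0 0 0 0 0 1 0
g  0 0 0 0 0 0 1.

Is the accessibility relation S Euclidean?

Yes

Euclidean: yes — any two successors of a common world are S-related.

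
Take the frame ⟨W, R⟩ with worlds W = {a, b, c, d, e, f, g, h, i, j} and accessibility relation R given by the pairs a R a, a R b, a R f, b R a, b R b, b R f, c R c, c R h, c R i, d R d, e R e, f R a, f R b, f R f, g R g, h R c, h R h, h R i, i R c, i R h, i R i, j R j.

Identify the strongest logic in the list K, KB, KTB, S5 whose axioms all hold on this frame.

S5

Symmetric (axiom B): yes — every pair in R has its reverse in R.
Reflexive (axiom T): yes — every world is R-related to itself.
Euclidean (axiom 5): yes — any two successors of a common world are R-related.
So F validates K, KB, KTB, S5. The strongest is S5.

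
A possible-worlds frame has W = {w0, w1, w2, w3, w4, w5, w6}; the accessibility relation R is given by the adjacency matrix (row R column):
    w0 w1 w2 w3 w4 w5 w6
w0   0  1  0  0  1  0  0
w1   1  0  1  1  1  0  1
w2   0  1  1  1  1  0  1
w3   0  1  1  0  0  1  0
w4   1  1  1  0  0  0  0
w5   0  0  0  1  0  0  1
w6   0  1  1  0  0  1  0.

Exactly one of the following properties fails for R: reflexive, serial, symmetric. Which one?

Reflexive: no — w0 is not related to itself.
Serial: yes — every world has a successor (e.g. w0 R w1).
Symmetric: yes — every pair in R has its reverse in R.
Only reflexive fails.

reflexive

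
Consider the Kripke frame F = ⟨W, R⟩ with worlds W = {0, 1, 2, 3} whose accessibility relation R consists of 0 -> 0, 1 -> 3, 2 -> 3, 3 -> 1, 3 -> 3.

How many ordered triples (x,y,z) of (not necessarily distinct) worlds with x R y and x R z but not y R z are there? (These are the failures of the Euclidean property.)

1

Enumerating: (3,1,1).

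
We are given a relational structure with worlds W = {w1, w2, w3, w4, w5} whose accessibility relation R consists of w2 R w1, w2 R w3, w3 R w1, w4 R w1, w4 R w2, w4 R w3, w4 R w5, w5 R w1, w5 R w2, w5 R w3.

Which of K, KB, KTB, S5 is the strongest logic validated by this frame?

K

Symmetric (axiom B): no — w2 R w1 but not w1 R w2.
Reflexive (axiom T): no — w1 is not related to itself.
Euclidean (axiom 5): no — w2 R w1 and w2 R w3, but not w1 R w3.
So F validates K; KB would additionally require R to be symmetric. The strongest is K.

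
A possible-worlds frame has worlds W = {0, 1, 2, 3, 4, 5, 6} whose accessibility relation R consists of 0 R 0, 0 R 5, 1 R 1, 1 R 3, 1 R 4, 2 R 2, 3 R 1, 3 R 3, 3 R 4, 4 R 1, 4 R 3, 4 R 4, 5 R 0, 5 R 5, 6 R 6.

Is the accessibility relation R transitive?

Yes

Transitive: yes — every two-step R-path is closed by a direct edge.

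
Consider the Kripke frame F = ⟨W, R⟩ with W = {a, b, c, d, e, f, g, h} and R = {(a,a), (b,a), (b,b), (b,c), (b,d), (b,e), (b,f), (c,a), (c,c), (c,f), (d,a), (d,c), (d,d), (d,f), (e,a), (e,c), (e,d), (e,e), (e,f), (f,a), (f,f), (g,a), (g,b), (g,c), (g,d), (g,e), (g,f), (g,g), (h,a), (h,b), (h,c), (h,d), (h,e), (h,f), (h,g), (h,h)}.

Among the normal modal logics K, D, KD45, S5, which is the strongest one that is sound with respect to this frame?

Serial (axiom D): yes — every world has a successor (e.g. a R a).
Euclidean (axiom 5): no — b R a and b R c, but not a R c.
Transitive (axiom 4): yes — every two-step R-path is closed by a direct edge.
Reflexive (axiom T): yes — every world is R-related to itself.
So F validates K, D; KD45 would additionally require R to be Euclidean. The strongest is D.

D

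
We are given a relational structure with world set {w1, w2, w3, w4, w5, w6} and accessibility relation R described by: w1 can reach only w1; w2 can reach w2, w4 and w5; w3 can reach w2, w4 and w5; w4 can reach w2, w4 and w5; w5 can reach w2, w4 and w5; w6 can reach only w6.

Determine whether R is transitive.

Transitive: yes — every two-step R-path is closed by a direct edge.

Yes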